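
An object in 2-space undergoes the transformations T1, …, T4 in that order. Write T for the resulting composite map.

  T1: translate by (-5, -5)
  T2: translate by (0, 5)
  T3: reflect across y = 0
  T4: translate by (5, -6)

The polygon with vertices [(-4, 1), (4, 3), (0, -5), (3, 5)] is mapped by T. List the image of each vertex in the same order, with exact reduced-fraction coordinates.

T1 translate by (-5, -5): (-4, 1) → (-9, -4); (4, 3) → (-1, -2); (0, -5) → (-5, -10); (3, 5) → (-2, 0)
T2 translate by (0, 5): (-9, -4) → (-9, 1); (-1, -2) → (-1, 3); (-5, -10) → (-5, -5); (-2, 0) → (-2, 5)
T3 reflect across y = 0: (-9, 1) → (-9, -1); (-1, 3) → (-1, -3); (-5, -5) → (-5, 5); (-2, 5) → (-2, -5)
T4 translate by (5, -6): (-9, -1) → (-4, -7); (-1, -3) → (4, -9); (-5, 5) → (0, -1); (-2, -5) → (3, -11)

image vertices: (-4, -7), (4, -9), (0, -1), (3, -11)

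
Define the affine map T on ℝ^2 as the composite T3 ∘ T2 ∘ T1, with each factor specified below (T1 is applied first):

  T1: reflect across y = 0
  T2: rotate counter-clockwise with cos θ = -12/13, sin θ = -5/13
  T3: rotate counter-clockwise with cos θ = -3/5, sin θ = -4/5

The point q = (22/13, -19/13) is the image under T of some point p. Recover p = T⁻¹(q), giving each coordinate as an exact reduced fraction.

T1 = [1 0 0; 0 -1 0; 0 0 1]
T2·T1 = [-12/13 -5/13 0; -5/13 12/13 0; 0 0 1]
T3·…·T1 = [16/65 63/65 0; 63/65 -16/65 0; 0 0 1]
det M = -1; M⁻¹ = [16/65 63/65 0; 63/65 -16/65 0; 0 0 1]
M⁻¹ · (22/13, -19/13)ᵀ = (-1, 2)ᵀ

p = (-1, 2)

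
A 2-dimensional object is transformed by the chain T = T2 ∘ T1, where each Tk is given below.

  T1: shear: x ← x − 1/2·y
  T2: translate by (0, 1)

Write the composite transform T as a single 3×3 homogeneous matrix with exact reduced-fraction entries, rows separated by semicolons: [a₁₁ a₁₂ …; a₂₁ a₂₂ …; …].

T = [1 -1/2 0; 0 1 1; 0 0 1]

T1 = [1 -1/2 0; 0 1 0; 0 0 1]
T2·T1 = [1 -1/2 0; 0 1 1; 0 0 1]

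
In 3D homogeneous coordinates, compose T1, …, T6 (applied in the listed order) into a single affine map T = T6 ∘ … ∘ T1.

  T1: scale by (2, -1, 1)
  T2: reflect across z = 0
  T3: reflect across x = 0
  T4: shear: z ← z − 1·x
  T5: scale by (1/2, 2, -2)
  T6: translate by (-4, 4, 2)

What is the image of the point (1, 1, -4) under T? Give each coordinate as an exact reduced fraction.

T1 scale by (2, -1, 1): (1, 1, -4) → (2, -1, -4)
T2 reflect across z = 0: (2, -1, -4) → (2, -1, 4)
T3 reflect across x = 0: (2, -1, 4) → (-2, -1, 4)
T4 shear: z ← z − 1·x: (-2, -1, 4) → (-2, -1, 6)
T5 scale by (1/2, 2, -2): (-2, -1, 6) → (-1, -2, -12)
T6 translate by (-4, 4, 2): (-1, -2, -12) → (-5, 2, -10)

T(p) = (-5, 2, -10)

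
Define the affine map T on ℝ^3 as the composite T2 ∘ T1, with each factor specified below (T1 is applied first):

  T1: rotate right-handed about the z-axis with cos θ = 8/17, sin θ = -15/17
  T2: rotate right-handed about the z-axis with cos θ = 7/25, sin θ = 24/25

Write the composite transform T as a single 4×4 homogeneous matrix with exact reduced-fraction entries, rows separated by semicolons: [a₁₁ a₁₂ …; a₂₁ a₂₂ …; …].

T1 = [8/17 15/17 0 0; -15/17 8/17 0 0; 0 0 1 0; 0 0 0 1]
T2·T1 = [416/425 -87/425 0 0; 87/425 416/425 0 0; 0 0 1 0; 0 0 0 1]

T = [416/425 -87/425 0 0; 87/425 416/425 0 0; 0 0 1 0; 0 0 0 1]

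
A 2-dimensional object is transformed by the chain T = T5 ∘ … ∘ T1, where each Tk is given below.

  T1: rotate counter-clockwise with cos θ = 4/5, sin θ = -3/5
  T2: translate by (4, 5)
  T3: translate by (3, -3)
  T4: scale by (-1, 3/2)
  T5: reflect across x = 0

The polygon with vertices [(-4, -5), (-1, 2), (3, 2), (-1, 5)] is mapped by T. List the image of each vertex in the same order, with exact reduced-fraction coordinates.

T1 rotate counter-clockwise with cos θ = 4/5, sin θ = -3/5: (-4, -5) → (-31/5, -8/5); (-1, 2) → (2/5, 11/5); (3, 2) → (18/5, -1/5); (-1, 5) → (11/5, 23/5)
T2 translate by (4, 5): (-31/5, -8/5) → (-11/5, 17/5); (2/5, 11/5) → (22/5, 36/5); (18/5, -1/5) → (38/5, 24/5); (11/5, 23/5) → (31/5, 48/5)
T3 translate by (3, -3): (-11/5, 17/5) → (4/5, 2/5); (22/5, 36/5) → (37/5, 21/5); (38/5, 24/5) → (53/5, 9/5); (31/5, 48/5) → (46/5, 33/5)
T4 scale by (-1, 3/2): (4/5, 2/5) → (-4/5, 3/5); (37/5, 21/5) → (-37/5, 63/10); (53/5, 9/5) → (-53/5, 27/10); (46/5, 33/5) → (-46/5, 99/10)
T5 reflect across x = 0: (-4/5, 3/5) → (4/5, 3/5); (-37/5, 63/10) → (37/5, 63/10); (-53/5, 27/10) → (53/5, 27/10); (-46/5, 99/10) → (46/5, 99/10)

image vertices: (4/5, 3/5), (37/5, 63/10), (53/5, 27/10), (46/5, 99/10)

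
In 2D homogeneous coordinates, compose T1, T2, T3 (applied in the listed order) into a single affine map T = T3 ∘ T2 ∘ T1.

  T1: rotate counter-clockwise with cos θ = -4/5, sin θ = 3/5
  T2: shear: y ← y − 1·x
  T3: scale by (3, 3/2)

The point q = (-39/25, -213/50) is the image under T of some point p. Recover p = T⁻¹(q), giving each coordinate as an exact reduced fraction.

p = (-8/5, 3)

T1 = [-4/5 -3/5 0; 3/5 -4/5 0; 0 0 1]
T2·T1 = [-4/5 -3/5 0; 7/5 -1/5 0; 0 0 1]
T3·…·T1 = [-12/5 -9/5 0; 21/10 -3/10 0; 0 0 1]
det M = 9/2; M⁻¹ = [-1/15 2/5 0; -7/15 -8/15 0; 0 0 1]
M⁻¹ · (-39/25, -213/50)ᵀ = (-8/5, 3)ᵀ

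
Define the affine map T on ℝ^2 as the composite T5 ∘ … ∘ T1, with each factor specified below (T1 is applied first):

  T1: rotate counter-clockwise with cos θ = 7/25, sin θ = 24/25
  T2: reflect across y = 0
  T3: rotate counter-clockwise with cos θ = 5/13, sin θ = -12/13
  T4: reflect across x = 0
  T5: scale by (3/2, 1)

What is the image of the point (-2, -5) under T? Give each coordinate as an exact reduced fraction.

T1 rotate counter-clockwise with cos θ = 7/25, sin θ = 24/25: (-2, -5) → (106/25, -83/25)
T2 reflect across y = 0: (106/25, -83/25) → (106/25, 83/25)
T3 rotate counter-clockwise with cos θ = 5/13, sin θ = -12/13: (106/25, 83/25) → (1526/325, -857/325)
T4 reflect across x = 0: (1526/325, -857/325) → (-1526/325, -857/325)
T5 scale by (3/2, 1): (-1526/325, -857/325) → (-2289/325, -857/325)

T(p) = (-2289/325, -857/325)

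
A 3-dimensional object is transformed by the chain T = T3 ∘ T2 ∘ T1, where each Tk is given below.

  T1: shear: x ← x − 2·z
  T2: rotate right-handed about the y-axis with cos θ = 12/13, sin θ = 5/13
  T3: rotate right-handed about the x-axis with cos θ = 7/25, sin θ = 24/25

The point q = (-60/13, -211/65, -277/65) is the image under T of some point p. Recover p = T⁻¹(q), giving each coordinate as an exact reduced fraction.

T1 = [1 0 -2 0; 0 1 0 0; 0 0 1 0; 0 0 0 1]
T2·T1 = [12/13 0 -19/13 0; 0 1 0 0; -5/13 0 22/13 0; 0 0 0 1]
T3·…·T1 = [12/13 0 -19/13 0; 24/65 7/25 -528/325 0; -7/65 24/25 154/325 0; 0 0 0 1]
det M = 1; M⁻¹ = [22/13 -456/325 133/325 0; 0 7/25 24/25 0; 5/13 -288/325 84/325 0; 0 0 0 1]
M⁻¹ · (-60/13, -211/65, -277/65)ᵀ = (-5, -5, 0)ᵀ

p = (-5, -5, 0)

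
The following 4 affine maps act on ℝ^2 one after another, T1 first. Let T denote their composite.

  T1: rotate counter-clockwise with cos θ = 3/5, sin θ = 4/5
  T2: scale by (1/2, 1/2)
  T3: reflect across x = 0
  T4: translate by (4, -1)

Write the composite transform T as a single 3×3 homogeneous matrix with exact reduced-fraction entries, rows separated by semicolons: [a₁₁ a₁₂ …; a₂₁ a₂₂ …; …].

T1 = [3/5 -4/5 0; 4/5 3/5 0; 0 0 1]
T2·T1 = [3/10 -2/5 0; 2/5 3/10 0; 0 0 1]
T3·…·T1 = [-3/10 2/5 0; 2/5 3/10 0; 0 0 1]
T4·…·T1 = [-3/10 2/5 4; 2/5 3/10 -1; 0 0 1]

T = [-3/10 2/5 4; 2/5 3/10 -1; 0 0 1]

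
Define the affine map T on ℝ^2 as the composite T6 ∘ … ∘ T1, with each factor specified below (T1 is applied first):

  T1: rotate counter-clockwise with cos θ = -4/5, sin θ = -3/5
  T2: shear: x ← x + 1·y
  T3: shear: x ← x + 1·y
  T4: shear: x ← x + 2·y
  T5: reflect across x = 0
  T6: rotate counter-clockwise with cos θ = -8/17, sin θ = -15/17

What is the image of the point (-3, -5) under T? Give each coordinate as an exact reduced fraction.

T1 rotate counter-clockwise with cos θ = -4/5, sin θ = -3/5: (-3, -5) → (-3/5, 29/5)
T2 shear: x ← x + 1·y: (-3/5, 29/5) → (26/5, 29/5)
T3 shear: x ← x + 1·y: (26/5, 29/5) → (11, 29/5)
T4 shear: x ← x + 2·y: (11, 29/5) → (113/5, 29/5)
T5 reflect across x = 0: (113/5, 29/5) → (-113/5, 29/5)
T6 rotate counter-clockwise with cos θ = -8/17, sin θ = -15/17: (-113/5, 29/5) → (1339/85, 1463/85)

T(p) = (1339/85, 1463/85)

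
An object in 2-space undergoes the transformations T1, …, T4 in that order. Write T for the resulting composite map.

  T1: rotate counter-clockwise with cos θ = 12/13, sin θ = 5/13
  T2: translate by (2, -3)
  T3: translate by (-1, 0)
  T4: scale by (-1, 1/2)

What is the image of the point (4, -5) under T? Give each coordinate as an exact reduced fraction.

T(p) = (-86/13, -79/26)

T1 rotate counter-clockwise with cos θ = 12/13, sin θ = 5/13: (4, -5) → (73/13, -40/13)
T2 translate by (2, -3): (73/13, -40/13) → (99/13, -79/13)
T3 translate by (-1, 0): (99/13, -79/13) → (86/13, -79/13)
T4 scale by (-1, 1/2): (86/13, -79/13) → (-86/13, -79/26)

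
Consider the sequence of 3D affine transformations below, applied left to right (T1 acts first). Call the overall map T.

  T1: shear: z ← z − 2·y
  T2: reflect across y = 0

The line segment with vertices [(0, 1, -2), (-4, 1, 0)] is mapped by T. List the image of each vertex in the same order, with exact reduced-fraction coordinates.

image vertices: (0, -1, -4), (-4, -1, -2)

T1 shear: z ← z − 2·y: (0, 1, -2) → (0, 1, -4); (-4, 1, 0) → (-4, 1, -2)
T2 reflect across y = 0: (0, 1, -4) → (0, -1, -4); (-4, 1, -2) → (-4, -1, -2)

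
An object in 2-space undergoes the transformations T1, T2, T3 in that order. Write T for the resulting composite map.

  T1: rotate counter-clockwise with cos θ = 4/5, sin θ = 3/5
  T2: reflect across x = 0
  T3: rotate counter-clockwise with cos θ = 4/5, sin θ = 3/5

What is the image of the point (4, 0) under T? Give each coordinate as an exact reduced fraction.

T(p) = (-4, 0)

T1 rotate counter-clockwise with cos θ = 4/5, sin θ = 3/5: (4, 0) → (16/5, 12/5)
T2 reflect across x = 0: (16/5, 12/5) → (-16/5, 12/5)
T3 rotate counter-clockwise with cos θ = 4/5, sin θ = 3/5: (-16/5, 12/5) → (-4, 0)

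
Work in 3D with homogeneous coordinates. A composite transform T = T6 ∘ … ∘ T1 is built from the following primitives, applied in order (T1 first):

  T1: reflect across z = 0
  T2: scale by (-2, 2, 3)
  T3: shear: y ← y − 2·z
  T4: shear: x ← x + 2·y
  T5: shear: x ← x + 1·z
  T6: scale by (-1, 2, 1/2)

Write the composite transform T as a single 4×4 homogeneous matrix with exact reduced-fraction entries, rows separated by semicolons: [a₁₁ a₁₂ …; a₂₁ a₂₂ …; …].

T1 = [1 0 0 0; 0 1 0 0; 0 0 -1 0; 0 0 0 1]
T2·T1 = [-2 0 0 0; 0 2 0 0; 0 0 -3 0; 0 0 0 1]
T3·…·T1 = [-2 0 0 0; 0 2 6 0; 0 0 -3 0; 0 0 0 1]
T4·…·T1 = [-2 4 12 0; 0 2 6 0; 0 0 -3 0; 0 0 0 1]
T5·…·T1 = [-2 4 9 0; 0 2 6 0; 0 0 -3 0; 0 0 0 1]
T6·…·T1 = [2 -4 -9 0; 0 4 12 0; 0 0 -3/2 0; 0 0 0 1]

T = [2 -4 -9 0; 0 4 12 0; 0 0 -3/2 0; 0 0 0 1]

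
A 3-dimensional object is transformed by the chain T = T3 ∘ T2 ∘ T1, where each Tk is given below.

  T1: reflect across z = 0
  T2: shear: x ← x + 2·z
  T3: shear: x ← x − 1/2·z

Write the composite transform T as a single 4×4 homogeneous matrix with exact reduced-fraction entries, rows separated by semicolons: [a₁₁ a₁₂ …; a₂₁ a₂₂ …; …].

T = [1 0 -3/2 0; 0 1 0 0; 0 0 -1 0; 0 0 0 1]

T1 = [1 0 0 0; 0 1 0 0; 0 0 -1 0; 0 0 0 1]
T2·T1 = [1 0 -2 0; 0 1 0 0; 0 0 -1 0; 0 0 0 1]
T3·…·T1 = [1 0 -3/2 0; 0 1 0 0; 0 0 -1 0; 0 0 0 1]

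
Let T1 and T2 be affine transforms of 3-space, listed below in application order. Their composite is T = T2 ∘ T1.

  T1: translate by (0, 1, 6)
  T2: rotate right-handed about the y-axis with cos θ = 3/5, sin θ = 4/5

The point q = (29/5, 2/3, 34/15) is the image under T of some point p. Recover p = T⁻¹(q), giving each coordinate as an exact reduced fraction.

p = (5/3, -1/3, 0)

T1 = [1 0 0 0; 0 1 0 1; 0 0 1 6; 0 0 0 1]
T2·T1 = [3/5 0 4/5 24/5; 0 1 0 1; -4/5 0 3/5 18/5; 0 0 0 1]
det M = 1; M⁻¹ = [3/5 0 -4/5 0; 0 1 0 -1; 4/5 0 3/5 -6; 0 0 0 1]
M⁻¹ · (29/5, 2/3, 34/15)ᵀ = (5/3, -1/3, 0)ᵀ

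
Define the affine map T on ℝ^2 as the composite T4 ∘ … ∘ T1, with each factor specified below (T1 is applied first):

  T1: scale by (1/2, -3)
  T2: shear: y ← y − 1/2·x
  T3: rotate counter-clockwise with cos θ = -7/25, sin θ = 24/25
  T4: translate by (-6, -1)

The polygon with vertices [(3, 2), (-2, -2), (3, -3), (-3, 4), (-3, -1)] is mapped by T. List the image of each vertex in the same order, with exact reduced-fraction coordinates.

T1 scale by (1/2, -3): (3, 2) → (3/2, -6); (-2, -2) → (-1, 6); (3, -3) → (3/2, 9); (-3, 4) → (-3/2, -12); (-3, -1) → (-3/2, 3)
T2 shear: y ← y − 1/2·x: (3/2, -6) → (3/2, -27/4); (-1, 6) → (-1, 13/2); (3/2, 9) → (3/2, 33/4); (-3/2, -12) → (-3/2, -45/4); (-3/2, 3) → (-3/2, 15/4)
T3 rotate counter-clockwise with cos θ = -7/25, sin θ = 24/25: (3/2, -27/4) → (303/50, 333/100); (-1, 13/2) → (-149/25, -139/50); (3/2, 33/4) → (-417/50, -87/100); (-3/2, -45/4) → (561/50, 171/100); (-3/2, 15/4) → (-159/50, -249/100)
T4 translate by (-6, -1): (303/50, 333/100) → (3/50, 233/100); (-149/25, -139/50) → (-299/25, -189/50); (-417/50, -87/100) → (-717/50, -187/100); (561/50, 171/100) → (261/50, 71/100); (-159/50, -249/100) → (-459/50, -349/100)

image vertices: (3/50, 233/100), (-299/25, -189/50), (-717/50, -187/100), (261/50, 71/100), (-459/50, -349/100)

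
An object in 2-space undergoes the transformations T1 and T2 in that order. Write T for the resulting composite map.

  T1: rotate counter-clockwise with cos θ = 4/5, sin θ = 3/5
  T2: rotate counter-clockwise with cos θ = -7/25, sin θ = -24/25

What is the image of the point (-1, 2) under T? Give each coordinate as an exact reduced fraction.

T(p) = (38/25, 41/25)

T1 rotate counter-clockwise with cos θ = 4/5, sin θ = 3/5: (-1, 2) → (-2, 1)
T2 rotate counter-clockwise with cos θ = -7/25, sin θ = -24/25: (-2, 1) → (38/25, 41/25)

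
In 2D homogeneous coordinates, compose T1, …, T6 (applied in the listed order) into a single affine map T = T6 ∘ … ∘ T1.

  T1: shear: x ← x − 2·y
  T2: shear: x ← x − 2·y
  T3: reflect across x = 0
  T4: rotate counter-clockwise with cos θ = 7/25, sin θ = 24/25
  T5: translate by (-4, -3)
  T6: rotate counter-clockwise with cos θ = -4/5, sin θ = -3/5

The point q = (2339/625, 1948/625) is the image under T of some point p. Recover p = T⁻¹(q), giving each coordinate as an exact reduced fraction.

p = (4, 8/5)

T1 = [1 -2 0; 0 1 0; 0 0 1]
T2·T1 = [1 -4 0; 0 1 0; 0 0 1]
T3·…·T1 = [-1 4 0; 0 1 0; 0 0 1]
T4·…·T1 = [-7/25 4/25 0; -24/25 103/25 0; 0 0 1]
T5·…·T1 = [-7/25 4/25 -4; -24/25 103/25 -3; 0 0 1]
T6·…·T1 = [-44/125 293/125 7/5; 117/125 -424/125 24/5; 0 0 1]
det M = -1; M⁻¹ = [424/125 293/125 -16; 117/125 44/125 -3; 0 0 1]
M⁻¹ · (2339/625, 1948/625)ᵀ = (4, 8/5)ᵀ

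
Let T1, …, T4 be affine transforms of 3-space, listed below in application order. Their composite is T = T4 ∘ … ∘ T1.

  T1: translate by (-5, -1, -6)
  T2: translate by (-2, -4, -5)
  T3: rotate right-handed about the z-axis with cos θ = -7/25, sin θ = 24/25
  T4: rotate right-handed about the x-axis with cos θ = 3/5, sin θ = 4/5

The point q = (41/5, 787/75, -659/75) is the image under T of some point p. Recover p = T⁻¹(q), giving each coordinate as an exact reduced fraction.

p = (4, -8/3, -8/3)

T1 = [1 0 0 -5; 0 1 0 -1; 0 0 1 -6; 0 0 0 1]
T2·T1 = [1 0 0 -7; 0 1 0 -5; 0 0 1 -11; 0 0 0 1]
T3·…·T1 = [-7/25 -24/25 0 169/25; 24/25 -7/25 0 -133/25; 0 0 1 -11; 0 0 0 1]
T4·…·T1 = [-7/25 -24/25 0 169/25; 72/125 -21/125 -4/5 701/125; 96/125 -28/125 3/5 -1357/125; 0 0 0 1]
det M = 1; M⁻¹ = [-7/25 72/125 96/125 7; -24/25 -21/125 -28/125 5; 0 -4/5 3/5 11; 0 0 0 1]
M⁻¹ · (41/5, 787/75, -659/75)ᵀ = (4, -8/3, -8/3)ᵀ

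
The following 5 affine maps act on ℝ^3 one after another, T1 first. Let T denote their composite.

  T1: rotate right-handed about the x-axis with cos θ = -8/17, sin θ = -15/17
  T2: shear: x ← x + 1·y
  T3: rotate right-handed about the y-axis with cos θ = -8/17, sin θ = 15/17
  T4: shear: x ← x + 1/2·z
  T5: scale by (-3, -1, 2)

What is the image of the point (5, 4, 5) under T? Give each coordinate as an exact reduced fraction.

T1 rotate right-handed about the x-axis with cos θ = -8/17, sin θ = -15/17: (5, 4, 5) → (5, 43/17, -100/17)
T2 shear: x ← x + 1·y: (5, 43/17, -100/17) → (128/17, 43/17, -100/17)
T3 rotate right-handed about the y-axis with cos θ = -8/17, sin θ = 15/17: (128/17, 43/17, -100/17) → (-2524/289, 43/17, -1120/289)
T4 shear: x ← x + 1/2·z: (-2524/289, 43/17, -1120/289) → (-3084/289, 43/17, -1120/289)
T5 scale by (-3, -1, 2): (-3084/289, 43/17, -1120/289) → (9252/289, -43/17, -2240/289)

T(p) = (9252/289, -43/17, -2240/289)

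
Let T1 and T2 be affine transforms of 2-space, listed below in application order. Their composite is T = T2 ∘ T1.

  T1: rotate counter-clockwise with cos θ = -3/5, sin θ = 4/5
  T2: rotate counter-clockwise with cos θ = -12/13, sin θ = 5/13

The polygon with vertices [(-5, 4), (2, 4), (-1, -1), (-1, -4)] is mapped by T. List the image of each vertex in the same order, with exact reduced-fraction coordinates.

image vertices: (172/65, 379/65), (284/65, -62/65), (-79/65, 47/65), (-268/65, -1/65)

T1 rotate counter-clockwise with cos θ = -3/5, sin θ = 4/5: (-5, 4) → (-1/5, -32/5); (2, 4) → (-22/5, -4/5); (-1, -1) → (7/5, -1/5); (-1, -4) → (19/5, 8/5)
T2 rotate counter-clockwise with cos θ = -12/13, sin θ = 5/13: (-1/5, -32/5) → (172/65, 379/65); (-22/5, -4/5) → (284/65, -62/65); (7/5, -1/5) → (-79/65, 47/65); (19/5, 8/5) → (-268/65, -1/65)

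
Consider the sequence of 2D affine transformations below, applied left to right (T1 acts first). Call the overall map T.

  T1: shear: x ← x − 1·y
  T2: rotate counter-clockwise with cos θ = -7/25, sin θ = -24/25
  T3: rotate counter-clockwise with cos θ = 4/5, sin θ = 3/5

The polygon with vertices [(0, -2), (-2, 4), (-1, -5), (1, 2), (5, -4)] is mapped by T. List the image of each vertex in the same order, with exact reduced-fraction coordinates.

image vertices: (-146/125, -322/125), (204/125, 878/125), (-409/125, -688/125), (38/25, 41/25), (-72/125, -1229/125)

T1 shear: x ← x − 1·y: (0, -2) → (2, -2); (-2, 4) → (-6, 4); (-1, -5) → (4, -5); (1, 2) → (-1, 2); (5, -4) → (9, -4)
T2 rotate counter-clockwise with cos θ = -7/25, sin θ = -24/25: (2, -2) → (-62/25, -34/25); (-6, 4) → (138/25, 116/25); (4, -5) → (-148/25, -61/25); (-1, 2) → (11/5, 2/5); (9, -4) → (-159/25, -188/25)
T3 rotate counter-clockwise with cos θ = 4/5, sin θ = 3/5: (-62/25, -34/25) → (-146/125, -322/125); (138/25, 116/25) → (204/125, 878/125); (-148/25, -61/25) → (-409/125, -688/125); (11/5, 2/5) → (38/25, 41/25); (-159/25, -188/25) → (-72/125, -1229/125)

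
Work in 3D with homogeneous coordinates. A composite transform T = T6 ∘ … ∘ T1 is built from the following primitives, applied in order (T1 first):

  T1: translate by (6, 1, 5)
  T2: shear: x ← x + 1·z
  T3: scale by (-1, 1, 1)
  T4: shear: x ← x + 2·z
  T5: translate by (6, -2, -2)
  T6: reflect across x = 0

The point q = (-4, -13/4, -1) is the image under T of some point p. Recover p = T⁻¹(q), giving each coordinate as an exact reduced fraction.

T1 = [1 0 0 6; 0 1 0 1; 0 0 1 5; 0 0 0 1]
T2·T1 = [1 0 1 11; 0 1 0 1; 0 0 1 5; 0 0 0 1]
T3·…·T1 = [-1 0 -1 -11; 0 1 0 1; 0 0 1 5; 0 0 0 1]
T4·…·T1 = [-1 0 1 -1; 0 1 0 1; 0 0 1 5; 0 0 0 1]
T5·…·T1 = [-1 0 1 5; 0 1 0 -1; 0 0 1 3; 0 0 0 1]
T6·…·T1 = [1 0 -1 -5; 0 1 0 -1; 0 0 1 3; 0 0 0 1]
det M = 1; M⁻¹ = [1 0 1 2; 0 1 0 1; 0 0 1 -3; 0 0 0 1]
M⁻¹ · (-4, -13/4, -1)ᵀ = (-3, -9/4, -4)ᵀ

p = (-3, -9/4, -4)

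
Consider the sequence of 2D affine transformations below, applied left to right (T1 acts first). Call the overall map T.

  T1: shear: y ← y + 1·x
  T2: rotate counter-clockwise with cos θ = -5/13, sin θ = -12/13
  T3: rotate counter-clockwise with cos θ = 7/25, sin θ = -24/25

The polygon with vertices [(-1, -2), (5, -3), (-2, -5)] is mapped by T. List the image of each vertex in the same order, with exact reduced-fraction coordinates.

T1 shear: y ← y + 1·x: (-1, -2) → (-1, -3); (5, -3) → (5, 2); (-2, -5) → (-2, -7)
T2 rotate counter-clockwise with cos θ = -5/13, sin θ = -12/13: (-1, -3) → (-31/13, 27/13); (5, 2) → (-1/13, -70/13); (-2, -7) → (-74/13, 59/13)
T3 rotate counter-clockwise with cos θ = 7/25, sin θ = -24/25: (-31/13, 27/13) → (431/325, 933/325); (-1/13, -70/13) → (-1687/325, -466/325); (-74/13, 59/13) → (898/325, 2189/325)

image vertices: (431/325, 933/325), (-1687/325, -466/325), (898/325, 2189/325)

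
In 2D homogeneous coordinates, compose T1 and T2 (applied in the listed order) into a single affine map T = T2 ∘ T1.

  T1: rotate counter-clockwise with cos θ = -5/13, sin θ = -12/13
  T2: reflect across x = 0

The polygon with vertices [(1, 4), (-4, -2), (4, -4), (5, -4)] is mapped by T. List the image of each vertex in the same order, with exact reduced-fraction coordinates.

image vertices: (-43/13, -32/13), (4/13, 58/13), (68/13, -28/13), (73/13, -40/13)

T1 rotate counter-clockwise with cos θ = -5/13, sin θ = -12/13: (1, 4) → (43/13, -32/13); (-4, -2) → (-4/13, 58/13); (4, -4) → (-68/13, -28/13); (5, -4) → (-73/13, -40/13)
T2 reflect across x = 0: (43/13, -32/13) → (-43/13, -32/13); (-4/13, 58/13) → (4/13, 58/13); (-68/13, -28/13) → (68/13, -28/13); (-73/13, -40/13) → (73/13, -40/13)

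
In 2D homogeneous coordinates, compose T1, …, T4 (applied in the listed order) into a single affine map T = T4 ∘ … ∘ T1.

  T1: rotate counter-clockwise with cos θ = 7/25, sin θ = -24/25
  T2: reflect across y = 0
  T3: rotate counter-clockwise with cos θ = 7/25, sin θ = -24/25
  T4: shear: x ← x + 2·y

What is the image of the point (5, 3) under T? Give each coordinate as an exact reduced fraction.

T(p) = (-1, -3)

T1 rotate counter-clockwise with cos θ = 7/25, sin θ = -24/25: (5, 3) → (107/25, -99/25)
T2 reflect across y = 0: (107/25, -99/25) → (107/25, 99/25)
T3 rotate counter-clockwise with cos θ = 7/25, sin θ = -24/25: (107/25, 99/25) → (5, -3)
T4 shear: x ← x + 2·y: (5, -3) → (-1, -3)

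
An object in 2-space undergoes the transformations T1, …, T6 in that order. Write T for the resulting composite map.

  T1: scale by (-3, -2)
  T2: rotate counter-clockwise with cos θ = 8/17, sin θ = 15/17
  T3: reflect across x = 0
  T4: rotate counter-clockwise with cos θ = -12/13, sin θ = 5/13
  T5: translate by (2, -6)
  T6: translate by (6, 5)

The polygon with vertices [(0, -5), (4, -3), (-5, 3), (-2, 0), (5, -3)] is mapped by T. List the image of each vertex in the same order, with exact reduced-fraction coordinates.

image vertices: (-432/221, -431/221), (196/221, 2293/221), (3403/221, -3395/221), (1894/221, -1541/221), (133/221, 2953/221)

T1 scale by (-3, -2): (0, -5) → (0, 10); (4, -3) → (-12, 6); (-5, 3) → (15, -6); (-2, 0) → (6, 0); (5, -3) → (-15, 6)
T2 rotate counter-clockwise with cos θ = 8/17, sin θ = 15/17: (0, 10) → (-150/17, 80/17); (-12, 6) → (-186/17, -132/17); (15, -6) → (210/17, 177/17); (6, 0) → (48/17, 90/17); (-15, 6) → (-210/17, -177/17)
T3 reflect across x = 0: (-150/17, 80/17) → (150/17, 80/17); (-186/17, -132/17) → (186/17, -132/17); (210/17, 177/17) → (-210/17, 177/17); (48/17, 90/17) → (-48/17, 90/17); (-210/17, -177/17) → (210/17, -177/17)
T4 rotate counter-clockwise with cos θ = -12/13, sin θ = 5/13: (150/17, 80/17) → (-2200/221, -210/221); (186/17, -132/17) → (-1572/221, 2514/221); (-210/17, 177/17) → (1635/221, -3174/221); (-48/17, 90/17) → (126/221, -1320/221); (210/17, -177/17) → (-1635/221, 3174/221)
T5 translate by (2, -6): (-2200/221, -210/221) → (-1758/221, -1536/221); (-1572/221, 2514/221) → (-1130/221, 1188/221); (1635/221, -3174/221) → (2077/221, -4500/221); (126/221, -1320/221) → (568/221, -2646/221); (-1635/221, 3174/221) → (-1193/221, 1848/221)
T6 translate by (6, 5): (-1758/221, -1536/221) → (-432/221, -431/221); (-1130/221, 1188/221) → (196/221, 2293/221); (2077/221, -4500/221) → (3403/221, -3395/221); (568/221, -2646/221) → (1894/221, -1541/221); (-1193/221, 1848/221) → (133/221, 2953/221)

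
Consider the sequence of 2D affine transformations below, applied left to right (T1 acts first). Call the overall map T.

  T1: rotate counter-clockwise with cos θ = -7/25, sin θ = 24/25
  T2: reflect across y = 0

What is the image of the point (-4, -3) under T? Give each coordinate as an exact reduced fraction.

T(p) = (4, 3)

T1 rotate counter-clockwise with cos θ = -7/25, sin θ = 24/25: (-4, -3) → (4, -3)
T2 reflect across y = 0: (4, -3) → (4, 3)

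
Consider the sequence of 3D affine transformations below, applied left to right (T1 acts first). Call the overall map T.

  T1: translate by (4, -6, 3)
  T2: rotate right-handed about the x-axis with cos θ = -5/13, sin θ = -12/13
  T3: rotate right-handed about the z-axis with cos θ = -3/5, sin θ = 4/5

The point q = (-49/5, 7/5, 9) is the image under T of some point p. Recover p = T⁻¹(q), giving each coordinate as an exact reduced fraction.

p = (3, -5, 0)

T1 = [1 0 0 4; 0 1 0 -6; 0 0 1 3; 0 0 0 1]
T2·T1 = [1 0 0 4; 0 -5/13 12/13 66/13; 0 -12/13 -5/13 57/13; 0 0 0 1]
T3·…·T1 = [-3/5 4/13 -48/65 -84/13; 4/5 3/13 -36/65 2/13; 0 -12/13 -5/13 57/13; 0 0 0 1]
det M = 1; M⁻¹ = [-3/5 4/5 0 -4; 4/13 3/13 -12/13 6; -48/65 -36/65 -5/13 -3; 0 0 0 1]
M⁻¹ · (-49/5, 7/5, 9)ᵀ = (3, -5, 0)ᵀ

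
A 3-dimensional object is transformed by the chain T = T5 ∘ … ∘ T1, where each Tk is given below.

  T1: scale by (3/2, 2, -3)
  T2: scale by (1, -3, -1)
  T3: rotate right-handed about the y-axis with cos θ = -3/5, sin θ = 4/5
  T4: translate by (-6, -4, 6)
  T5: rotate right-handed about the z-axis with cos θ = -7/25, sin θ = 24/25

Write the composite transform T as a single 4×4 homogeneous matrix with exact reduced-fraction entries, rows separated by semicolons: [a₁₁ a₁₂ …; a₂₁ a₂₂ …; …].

T = [63/250 144/25 -84/125 138/25; -108/125 42/25 288/125 -116/25; -6/5 0 -9/5 6; 0 0 0 1]

T1 = [3/2 0 0 0; 0 2 0 0; 0 0 -3 0; 0 0 0 1]
T2·T1 = [3/2 0 0 0; 0 -6 0 0; 0 0 3 0; 0 0 0 1]
T3·…·T1 = [-9/10 0 12/5 0; 0 -6 0 0; -6/5 0 -9/5 0; 0 0 0 1]
T4·…·T1 = [-9/10 0 12/5 -6; 0 -6 0 -4; -6/5 0 -9/5 6; 0 0 0 1]
T5·…·T1 = [63/250 144/25 -84/125 138/25; -108/125 42/25 288/125 -116/25; -6/5 0 -9/5 6; 0 0 0 1]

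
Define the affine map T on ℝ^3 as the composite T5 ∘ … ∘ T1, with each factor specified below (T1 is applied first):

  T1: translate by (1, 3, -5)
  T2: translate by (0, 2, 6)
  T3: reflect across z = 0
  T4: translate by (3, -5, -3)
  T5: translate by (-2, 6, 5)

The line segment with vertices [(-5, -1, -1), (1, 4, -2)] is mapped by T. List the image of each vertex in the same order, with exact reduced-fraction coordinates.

T1 translate by (1, 3, -5): (-5, -1, -1) → (-4, 2, -6); (1, 4, -2) → (2, 7, -7)
T2 translate by (0, 2, 6): (-4, 2, -6) → (-4, 4, 0); (2, 7, -7) → (2, 9, -1)
T3 reflect across z = 0: (-4, 4, 0) → (-4, 4, 0); (2, 9, -1) → (2, 9, 1)
T4 translate by (3, -5, -3): (-4, 4, 0) → (-1, -1, -3); (2, 9, 1) → (5, 4, -2)
T5 translate by (-2, 6, 5): (-1, -1, -3) → (-3, 5, 2); (5, 4, -2) → (3, 10, 3)

image vertices: (-3, 5, 2), (3, 10, 3)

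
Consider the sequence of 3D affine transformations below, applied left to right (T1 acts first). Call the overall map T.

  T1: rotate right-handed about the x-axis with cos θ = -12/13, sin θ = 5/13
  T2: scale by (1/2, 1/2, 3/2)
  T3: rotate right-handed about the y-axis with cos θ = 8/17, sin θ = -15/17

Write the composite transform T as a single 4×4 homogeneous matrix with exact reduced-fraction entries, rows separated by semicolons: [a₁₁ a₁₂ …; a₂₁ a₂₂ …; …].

T = [4/17 -225/442 270/221 0; 0 -6/13 -5/26 0; 15/34 60/221 -144/221 0; 0 0 0 1]

T1 = [1 0 0 0; 0 -12/13 -5/13 0; 0 5/13 -12/13 0; 0 0 0 1]
T2·T1 = [1/2 0 0 0; 0 -6/13 -5/26 0; 0 15/26 -18/13 0; 0 0 0 1]
T3·…·T1 = [4/17 -225/442 270/221 0; 0 -6/13 -5/26 0; 15/34 60/221 -144/221 0; 0 0 0 1]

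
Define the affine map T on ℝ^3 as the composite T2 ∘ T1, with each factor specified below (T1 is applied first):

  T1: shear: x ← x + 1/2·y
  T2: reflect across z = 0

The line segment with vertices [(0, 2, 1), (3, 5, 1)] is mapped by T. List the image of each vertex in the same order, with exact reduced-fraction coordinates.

T1 shear: x ← x + 1/2·y: (0, 2, 1) → (1, 2, 1); (3, 5, 1) → (11/2, 5, 1)
T2 reflect across z = 0: (1, 2, 1) → (1, 2, -1); (11/2, 5, 1) → (11/2, 5, -1)

image vertices: (1, 2, -1), (11/2, 5, -1)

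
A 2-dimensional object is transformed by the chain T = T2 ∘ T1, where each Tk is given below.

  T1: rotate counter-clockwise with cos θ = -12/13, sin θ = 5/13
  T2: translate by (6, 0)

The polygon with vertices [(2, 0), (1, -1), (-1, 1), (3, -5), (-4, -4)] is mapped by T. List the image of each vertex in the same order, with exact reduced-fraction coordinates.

image vertices: (54/13, 10/13), (71/13, 17/13), (85/13, -17/13), (67/13, 75/13), (146/13, 28/13)

T1 rotate counter-clockwise with cos θ = -12/13, sin θ = 5/13: (2, 0) → (-24/13, 10/13); (1, -1) → (-7/13, 17/13); (-1, 1) → (7/13, -17/13); (3, -5) → (-11/13, 75/13); (-4, -4) → (68/13, 28/13)
T2 translate by (6, 0): (-24/13, 10/13) → (54/13, 10/13); (-7/13, 17/13) → (71/13, 17/13); (7/13, -17/13) → (85/13, -17/13); (-11/13, 75/13) → (67/13, 75/13); (68/13, 28/13) → (146/13, 28/13)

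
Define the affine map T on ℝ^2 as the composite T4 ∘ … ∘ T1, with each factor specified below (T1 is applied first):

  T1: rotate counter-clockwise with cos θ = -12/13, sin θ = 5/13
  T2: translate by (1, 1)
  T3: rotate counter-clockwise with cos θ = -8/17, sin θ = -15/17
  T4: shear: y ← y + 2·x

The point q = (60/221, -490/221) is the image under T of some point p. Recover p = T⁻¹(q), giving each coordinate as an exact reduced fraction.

T1 = [-12/13 -5/13 0; 5/13 -12/13 0; 0 0 1]
T2·T1 = [-12/13 -5/13 1; 5/13 -12/13 1; 0 0 1]
T3·…·T1 = [171/221 -140/221 7/17; 140/221 171/221 -23/17; 0 0 1]
T4·…·T1 = [171/221 -140/221 7/17; 482/221 -109/221 -9/17; 0 0 1]
det M = 1; M⁻¹ = [-109/221 140/221 7/13; -482/221 171/221 17/13; 0 0 1]
M⁻¹ · (60/221, -490/221)ᵀ = (-1, -1)ᵀ

p = (-1, -1)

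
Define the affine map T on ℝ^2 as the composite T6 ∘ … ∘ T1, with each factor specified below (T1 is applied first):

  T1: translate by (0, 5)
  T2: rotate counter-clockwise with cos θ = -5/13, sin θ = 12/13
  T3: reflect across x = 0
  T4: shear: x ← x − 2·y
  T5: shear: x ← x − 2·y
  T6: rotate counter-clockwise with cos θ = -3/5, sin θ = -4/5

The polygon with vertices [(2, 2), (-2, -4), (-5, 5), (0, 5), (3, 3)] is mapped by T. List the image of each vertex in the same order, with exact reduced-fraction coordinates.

image vertices: (-458/65, -519/65), (-94/13, -77/13), (-409/13, -362/13), (-232/13, -226/13), (-397/65, -496/65)

T1 translate by (0, 5): (2, 2) → (2, 7); (-2, -4) → (-2, 1); (-5, 5) → (-5, 10); (0, 5) → (0, 10); (3, 3) → (3, 8)
T2 rotate counter-clockwise with cos θ = -5/13, sin θ = 12/13: (2, 7) → (-94/13, -11/13); (-2, 1) → (-2/13, -29/13); (-5, 10) → (-95/13, -110/13); (0, 10) → (-120/13, -50/13); (3, 8) → (-111/13, -4/13)
T3 reflect across x = 0: (-94/13, -11/13) → (94/13, -11/13); (-2/13, -29/13) → (2/13, -29/13); (-95/13, -110/13) → (95/13, -110/13); (-120/13, -50/13) → (120/13, -50/13); (-111/13, -4/13) → (111/13, -4/13)
T4 shear: x ← x − 2·y: (94/13, -11/13) → (116/13, -11/13); (2/13, -29/13) → (60/13, -29/13); (95/13, -110/13) → (315/13, -110/13); (120/13, -50/13) → (220/13, -50/13); (111/13, -4/13) → (119/13, -4/13)
T5 shear: x ← x − 2·y: (116/13, -11/13) → (138/13, -11/13); (60/13, -29/13) → (118/13, -29/13); (315/13, -110/13) → (535/13, -110/13); (220/13, -50/13) → (320/13, -50/13); (119/13, -4/13) → (127/13, -4/13)
T6 rotate counter-clockwise with cos θ = -3/5, sin θ = -4/5: (138/13, -11/13) → (-458/65, -519/65); (118/13, -29/13) → (-94/13, -77/13); (535/13, -110/13) → (-409/13, -362/13); (320/13, -50/13) → (-232/13, -226/13); (127/13, -4/13) → (-397/65, -496/65)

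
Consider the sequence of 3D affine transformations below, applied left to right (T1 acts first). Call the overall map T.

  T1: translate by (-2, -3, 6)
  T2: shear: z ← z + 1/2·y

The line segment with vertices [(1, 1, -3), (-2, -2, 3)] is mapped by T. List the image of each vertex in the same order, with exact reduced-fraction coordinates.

T1 translate by (-2, -3, 6): (1, 1, -3) → (-1, -2, 3); (-2, -2, 3) → (-4, -5, 9)
T2 shear: z ← z + 1/2·y: (-1, -2, 3) → (-1, -2, 2); (-4, -5, 9) → (-4, -5, 13/2)

image vertices: (-1, -2, 2), (-4, -5, 13/2)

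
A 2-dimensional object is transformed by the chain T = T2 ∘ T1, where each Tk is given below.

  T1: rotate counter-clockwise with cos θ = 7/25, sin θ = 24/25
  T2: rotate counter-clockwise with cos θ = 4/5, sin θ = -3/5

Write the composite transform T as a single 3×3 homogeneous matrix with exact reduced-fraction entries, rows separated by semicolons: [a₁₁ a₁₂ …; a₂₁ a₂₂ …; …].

T = [4/5 -3/5 0; 3/5 4/5 0; 0 0 1]

T1 = [7/25 -24/25 0; 24/25 7/25 0; 0 0 1]
T2·T1 = [4/5 -3/5 0; 3/5 4/5 0; 0 0 1]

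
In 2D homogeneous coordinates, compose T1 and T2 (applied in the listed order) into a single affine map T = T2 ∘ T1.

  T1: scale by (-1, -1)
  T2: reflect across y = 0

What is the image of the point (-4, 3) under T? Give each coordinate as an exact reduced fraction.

T(p) = (4, 3)

T1 scale by (-1, -1): (-4, 3) → (4, -3)
T2 reflect across y = 0: (4, -3) → (4, 3)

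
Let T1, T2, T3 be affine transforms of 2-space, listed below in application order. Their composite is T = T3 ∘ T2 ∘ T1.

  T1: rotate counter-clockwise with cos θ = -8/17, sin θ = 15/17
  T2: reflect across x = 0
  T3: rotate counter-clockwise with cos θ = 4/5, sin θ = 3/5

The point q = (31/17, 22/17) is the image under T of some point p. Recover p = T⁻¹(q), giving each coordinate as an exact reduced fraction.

p = (1, 2)

T1 = [-8/17 -15/17 0; 15/17 -8/17 0; 0 0 1]
T2·T1 = [8/17 15/17 0; 15/17 -8/17 0; 0 0 1]
T3·…·T1 = [-13/85 84/85 0; 84/85 13/85 0; 0 0 1]
det M = -1; M⁻¹ = [-13/85 84/85 0; 84/85 13/85 0; 0 0 1]
M⁻¹ · (31/17, 22/17)ᵀ = (1, 2)ᵀ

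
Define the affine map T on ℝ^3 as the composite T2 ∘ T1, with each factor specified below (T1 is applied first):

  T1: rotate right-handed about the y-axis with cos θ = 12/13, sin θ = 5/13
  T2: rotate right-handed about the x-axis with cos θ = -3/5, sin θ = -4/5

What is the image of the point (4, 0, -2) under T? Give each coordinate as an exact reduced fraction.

T1 rotate right-handed about the y-axis with cos θ = 12/13, sin θ = 5/13: (4, 0, -2) → (38/13, 0, -44/13)
T2 rotate right-handed about the x-axis with cos θ = -3/5, sin θ = -4/5: (38/13, 0, -44/13) → (38/13, -176/65, 132/65)

T(p) = (38/13, -176/65, 132/65)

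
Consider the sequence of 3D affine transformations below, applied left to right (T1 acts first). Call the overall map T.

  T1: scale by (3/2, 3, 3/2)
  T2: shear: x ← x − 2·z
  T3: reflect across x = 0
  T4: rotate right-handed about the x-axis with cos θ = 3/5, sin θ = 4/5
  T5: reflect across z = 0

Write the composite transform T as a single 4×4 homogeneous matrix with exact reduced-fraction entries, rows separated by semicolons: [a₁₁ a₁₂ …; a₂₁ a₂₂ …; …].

T = [-3/2 0 3 0; 0 9/5 -6/5 0; 0 -12/5 -9/10 0; 0 0 0 1]

T1 = [3/2 0 0 0; 0 3 0 0; 0 0 3/2 0; 0 0 0 1]
T2·T1 = [3/2 0 -3 0; 0 3 0 0; 0 0 3/2 0; 0 0 0 1]
T3·…·T1 = [-3/2 0 3 0; 0 3 0 0; 0 0 3/2 0; 0 0 0 1]
T4·…·T1 = [-3/2 0 3 0; 0 9/5 -6/5 0; 0 12/5 9/10 0; 0 0 0 1]
T5·…·T1 = [-3/2 0 3 0; 0 9/5 -6/5 0; 0 -12/5 -9/10 0; 0 0 0 1]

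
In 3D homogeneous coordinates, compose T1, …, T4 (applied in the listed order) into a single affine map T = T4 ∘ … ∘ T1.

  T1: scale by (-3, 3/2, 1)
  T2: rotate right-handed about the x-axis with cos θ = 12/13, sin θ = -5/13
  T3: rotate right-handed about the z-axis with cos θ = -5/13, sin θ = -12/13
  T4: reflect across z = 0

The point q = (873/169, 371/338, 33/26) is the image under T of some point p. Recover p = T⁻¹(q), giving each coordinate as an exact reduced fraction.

T1 = [-3 0 0 0; 0 3/2 0 0; 0 0 1 0; 0 0 0 1]
T2·T1 = [-3 0 0 0; 0 18/13 5/13 0; 0 -15/26 12/13 0; 0 0 0 1]
T3·…·T1 = [15/13 216/169 60/169 0; 36/13 -90/169 -25/169 0; 0 -15/26 12/13 0; 0 0 0 1]
T4·…·T1 = [15/13 216/169 60/169 0; 36/13 -90/169 -25/169 0; 0 15/26 -12/13 0; 0 0 0 1]
det M = 9/2; M⁻¹ = [5/39 4/13 0 0; 96/169 -40/169 10/39 0; 60/169 -25/169 -12/13 0; 0 0 0 1]
M⁻¹ · (873/169, 371/338, 33/26)ᵀ = (1, 3, 1/2)ᵀ

p = (1, 3, 1/2)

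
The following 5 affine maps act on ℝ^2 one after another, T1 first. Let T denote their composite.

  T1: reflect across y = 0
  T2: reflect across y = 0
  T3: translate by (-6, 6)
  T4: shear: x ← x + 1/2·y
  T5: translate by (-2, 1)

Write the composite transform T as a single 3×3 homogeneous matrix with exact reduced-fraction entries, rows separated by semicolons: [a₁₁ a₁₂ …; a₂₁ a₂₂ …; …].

T1 = [1 0 0; 0 -1 0; 0 0 1]
T2·T1 = [1 0 0; 0 1 0; 0 0 1]
T3·…·T1 = [1 0 -6; 0 1 6; 0 0 1]
T4·…·T1 = [1 1/2 -3; 0 1 6; 0 0 1]
T5·…·T1 = [1 1/2 -5; 0 1 7; 0 0 1]

T = [1 1/2 -5; 0 1 7; 0 0 1]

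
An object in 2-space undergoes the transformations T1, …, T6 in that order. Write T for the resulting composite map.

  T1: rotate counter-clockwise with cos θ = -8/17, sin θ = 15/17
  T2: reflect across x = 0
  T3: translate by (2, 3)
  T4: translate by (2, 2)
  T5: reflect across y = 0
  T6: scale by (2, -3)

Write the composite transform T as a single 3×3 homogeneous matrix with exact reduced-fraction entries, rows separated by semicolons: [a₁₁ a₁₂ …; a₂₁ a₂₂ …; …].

T1 = [-8/17 -15/17 0; 15/17 -8/17 0; 0 0 1]
T2·T1 = [8/17 15/17 0; 15/17 -8/17 0; 0 0 1]
T3·…·T1 = [8/17 15/17 2; 15/17 -8/17 3; 0 0 1]
T4·…·T1 = [8/17 15/17 4; 15/17 -8/17 5; 0 0 1]
T5·…·T1 = [8/17 15/17 4; -15/17 8/17 -5; 0 0 1]
T6·…·T1 = [16/17 30/17 8; 45/17 -24/17 15; 0 0 1]

T = [16/17 30/17 8; 45/17 -24/17 15; 0 0 1]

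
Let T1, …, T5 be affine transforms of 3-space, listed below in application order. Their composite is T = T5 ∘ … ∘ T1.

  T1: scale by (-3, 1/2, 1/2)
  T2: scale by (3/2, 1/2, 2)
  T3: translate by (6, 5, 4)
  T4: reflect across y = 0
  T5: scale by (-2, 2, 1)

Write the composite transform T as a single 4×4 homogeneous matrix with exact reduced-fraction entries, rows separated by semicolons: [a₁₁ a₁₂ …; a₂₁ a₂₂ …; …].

T = [9 0 0 -12; 0 -1/2 0 -10; 0 0 1 4; 0 0 0 1]

T1 = [-3 0 0 0; 0 1/2 0 0; 0 0 1/2 0; 0 0 0 1]
T2·T1 = [-9/2 0 0 0; 0 1/4 0 0; 0 0 1 0; 0 0 0 1]
T3·…·T1 = [-9/2 0 0 6; 0 1/4 0 5; 0 0 1 4; 0 0 0 1]
T4·…·T1 = [-9/2 0 0 6; 0 -1/4 0 -5; 0 0 1 4; 0 0 0 1]
T5·…·T1 = [9 0 0 -12; 0 -1/2 0 -10; 0 0 1 4; 0 0 0 1]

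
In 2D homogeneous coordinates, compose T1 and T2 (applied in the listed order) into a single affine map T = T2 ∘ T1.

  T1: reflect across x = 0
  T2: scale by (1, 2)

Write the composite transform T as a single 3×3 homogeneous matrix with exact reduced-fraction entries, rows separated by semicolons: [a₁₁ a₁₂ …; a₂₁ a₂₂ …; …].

T = [-1 0 0; 0 2 0; 0 0 1]

T1 = [-1 0 0; 0 1 0; 0 0 1]
T2·T1 = [-1 0 0; 0 2 0; 0 0 1]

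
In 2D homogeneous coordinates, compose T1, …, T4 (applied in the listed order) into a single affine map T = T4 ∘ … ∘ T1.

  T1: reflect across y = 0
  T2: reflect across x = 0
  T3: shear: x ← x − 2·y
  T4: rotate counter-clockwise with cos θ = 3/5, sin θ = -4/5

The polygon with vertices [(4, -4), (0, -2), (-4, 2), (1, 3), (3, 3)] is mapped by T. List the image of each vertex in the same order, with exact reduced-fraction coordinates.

image vertices: (-4, 12), (-4/5, 22/5), (16/5, -38/5), (3/5, -29/5), (-3/5, -21/5)

T1 reflect across y = 0: (4, -4) → (4, 4); (0, -2) → (0, 2); (-4, 2) → (-4, -2); (1, 3) → (1, -3); (3, 3) → (3, -3)
T2 reflect across x = 0: (4, 4) → (-4, 4); (0, 2) → (0, 2); (-4, -2) → (4, -2); (1, -3) → (-1, -3); (3, -3) → (-3, -3)
T3 shear: x ← x − 2·y: (-4, 4) → (-12, 4); (0, 2) → (-4, 2); (4, -2) → (8, -2); (-1, -3) → (5, -3); (-3, -3) → (3, -3)
T4 rotate counter-clockwise with cos θ = 3/5, sin θ = -4/5: (-12, 4) → (-4, 12); (-4, 2) → (-4/5, 22/5); (8, -2) → (16/5, -38/5); (5, -3) → (3/5, -29/5); (3, -3) → (-3/5, -21/5)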